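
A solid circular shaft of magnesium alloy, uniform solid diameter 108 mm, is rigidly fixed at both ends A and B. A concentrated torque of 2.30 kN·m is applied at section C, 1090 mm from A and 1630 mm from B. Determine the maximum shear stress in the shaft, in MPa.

With uniform GJ and both ends fixed, compatibility θ_AC = θ_CB gives T_A·a = T_B·b, together with T_A + T_B = T₀.
T_A = T₀·b/(a+b) = 2300·1630/2720 = 1378 N·m; T_B = 921.7 N·m.
τ in each portion: τ_AC = 5.57×10^6 Pa, τ_CB = 3.73×10^6 Pa; maximum is in AC.
τ_max = T_AC·r/J = 1378·0.0540/1.34×10^-5 = 5.572×10^6 Pa.

5.57 MPa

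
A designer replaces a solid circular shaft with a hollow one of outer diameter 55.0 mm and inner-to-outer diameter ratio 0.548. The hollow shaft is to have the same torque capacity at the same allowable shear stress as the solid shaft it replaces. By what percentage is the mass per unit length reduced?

25.5 %

Equal τ_max and T ⇒ the solid shaft needs d_s³ = d_o³(1−k⁴), so d_s = 55.0·(1−0.548⁴)^(1/3) = 53.29 mm.
Area ratio A_h/A_s = d_o²(1−k²)/d_s² = (1−k²)/(1−k⁴)^(2/3) = 0.7452.
Mass saving = 1 − 0.7452 = 25.5 %.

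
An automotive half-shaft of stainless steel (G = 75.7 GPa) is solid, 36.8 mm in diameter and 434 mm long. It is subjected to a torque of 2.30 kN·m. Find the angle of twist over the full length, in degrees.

J = πd⁴/32 = π(0.0368)⁴/32 = 1.800×10^-7 m⁴.
θ = T·L/(G·J) = 2300 × 0.434 / (75.7×10⁹ × 1.800×10^-7) = 0.07324 rad.

4.20°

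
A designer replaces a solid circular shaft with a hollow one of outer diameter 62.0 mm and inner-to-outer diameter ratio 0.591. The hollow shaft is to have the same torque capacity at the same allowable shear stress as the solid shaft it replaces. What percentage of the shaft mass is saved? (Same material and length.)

29.0 %

Equal τ_max and T ⇒ the solid shaft needs d_s³ = d_o³(1−k⁴), so d_s = 62.0·(1−0.591⁴)^(1/3) = 59.37 mm.
Area ratio A_h/A_s = d_o²(1−k²)/d_s² = (1−k²)/(1−k⁴)^(2/3) = 0.7097.
Mass saving = 1 − 0.7097 = 29.0 %.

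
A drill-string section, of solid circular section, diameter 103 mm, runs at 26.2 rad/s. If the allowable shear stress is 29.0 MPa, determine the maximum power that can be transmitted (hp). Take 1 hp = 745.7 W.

J = πd⁴/32 = π(0.103)⁴/32 = 1.105×10^-5 m⁴.
T_max = τ_allow·J/r = 2.90×10^7 × 1.105×10^-5 / 0.0515 = 6222 N·m.
ω = 26.2 rad/s, so P_max = T_max·ω = 1.630×10^5 W.

219 hp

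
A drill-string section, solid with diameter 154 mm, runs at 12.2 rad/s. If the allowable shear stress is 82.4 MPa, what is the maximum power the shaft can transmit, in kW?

J = πd⁴/32 = π(0.154)⁴/32 = 5.522×10^-5 m⁴.
T_max = τ_allow·J/r = 8.24×10^7 × 5.522×10^-5 / 0.0770 = 59090 N·m.
ω = 12.2 rad/s, so P_max = T_max·ω = 7.209×10^5 W.

721 kW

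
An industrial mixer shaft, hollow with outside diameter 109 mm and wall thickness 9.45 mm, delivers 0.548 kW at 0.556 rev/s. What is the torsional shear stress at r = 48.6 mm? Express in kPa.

ω = 2π·0.556 = 3.493 rad/s, so T = P/ω = 0.548×10³ / 3.493 = 156.9 N·m.
J = π(d_o⁴ − d_i⁴)/32 = π(0.109⁴ − 0.0901⁴)/32 = 7.388×10^-6 m⁴.
Shear stress varies linearly with radius: τ = T·r/J = 156.9 × 0.0486 / 7.388×10^-6 = 1.032×10^6 Pa.

1030 kPa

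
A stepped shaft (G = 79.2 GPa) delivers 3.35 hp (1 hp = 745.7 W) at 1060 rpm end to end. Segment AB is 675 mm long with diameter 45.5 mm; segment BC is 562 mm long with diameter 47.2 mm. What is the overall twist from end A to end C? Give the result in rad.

ω = 2π·1060/60 = 111.0 rad/s, so T = P/ω = 3.35×745.7 / 111.0 = 22.50 N·m.
J_AB = π(0.0455)⁴/32 = 4.21×10^-7 m⁴; J_BC = π(0.0472)⁴/32 = 4.87×10^-7 m⁴.
θ = (T/G)·Σ L_i/J_i = (22.50/79.2×10⁹)·(0.675/4.21×10^-7 + 0.562/4.87×10^-7) = 7.836×10^-4 rad.

7.84e-4 rad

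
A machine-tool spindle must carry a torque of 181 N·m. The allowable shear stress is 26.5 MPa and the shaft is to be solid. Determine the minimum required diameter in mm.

32.6 mm

For a solid shaft τ_max = 16T/(πd³), so d = (16T/(π τ_allow))^(1/3) = (16·181.0/(π·2.65×10^7))^(1/3) = 0.03264 m.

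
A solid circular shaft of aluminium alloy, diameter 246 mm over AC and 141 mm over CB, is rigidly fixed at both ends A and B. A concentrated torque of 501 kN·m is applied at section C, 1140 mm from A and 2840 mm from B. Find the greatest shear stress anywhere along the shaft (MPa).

Compatibility: T_A·a/J_AC = T_B·b/J_CB with T_A + T_B = T₀.
J_AC = 3.60×10^-4 m⁴, J_CB = 3.88×10^-5 m⁴, so T_A = T₀·(J_AC/a)/((J_AC/a)+(J_CB/b)) = 480200 N·m, T_B = 20800 N·m.
τ in each portion: τ_AC = 1.64×10^8 Pa, τ_CB = 3.78×10^7 Pa; maximum is in AC.
τ_max = T_AC·r/J = 480200·0.123/3.60×10^-4 = 1.643×10^8 Pa.

164 MPa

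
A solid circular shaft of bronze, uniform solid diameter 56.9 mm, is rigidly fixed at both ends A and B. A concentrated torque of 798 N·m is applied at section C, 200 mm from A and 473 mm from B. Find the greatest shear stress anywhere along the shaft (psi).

2250 psi

With uniform GJ and both ends fixed, compatibility θ_AC = θ_CB gives T_A·a = T_B·b, together with T_A + T_B = T₀.
T_A = T₀·b/(a+b) = 798.0·473/673.0 = 560.9 N·m; T_B = 237.1 N·m.
τ in each portion: τ_AC = 1.55×10^7 Pa, τ_CB = 6.56×10^6 Pa; maximum is in AC.
τ_max = T_AC·r/J = 560.9·0.0284/1.03×10^-6 = 1.551×10^7 Pa.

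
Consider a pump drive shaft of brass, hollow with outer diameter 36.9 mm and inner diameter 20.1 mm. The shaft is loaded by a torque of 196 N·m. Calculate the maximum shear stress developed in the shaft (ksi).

J = π(d_o⁴ − d_i⁴)/32 = π(0.0369⁴ − 0.0201⁴)/32 = 1.660×10^-7 m⁴.
τ_max = T·r/J = 196.0 × 0.0184 / 1.660×10^-7 = 2.179×10^7 Pa.

3.16 ksi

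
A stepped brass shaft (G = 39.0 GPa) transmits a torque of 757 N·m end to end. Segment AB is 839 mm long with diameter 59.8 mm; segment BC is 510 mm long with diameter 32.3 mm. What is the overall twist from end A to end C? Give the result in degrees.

6.05°

J_AB = π(0.0598)⁴/32 = 1.26×10^-6 m⁴; J_BC = π(0.0323)⁴/32 = 1.07×10^-7 m⁴.
θ = (T/G)·Σ L_i/J_i = (757.0/39.0×10⁹)·(0.839/1.26×10^-6 + 0.510/1.07×10^-7) = 0.1056 rad.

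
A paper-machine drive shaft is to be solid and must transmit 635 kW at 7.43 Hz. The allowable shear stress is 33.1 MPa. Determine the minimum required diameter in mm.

128 mm

ω = 2π·7.43 = 46.68 rad/s, so T = P/ω = 635×10³ / 46.68 = 13600 N·m.
For a solid shaft τ_max = 16T/(πd³), so d = (16T/(π τ_allow))^(1/3) = (16·13600/(π·3.31×10^7))^(1/3) = 0.1279 m.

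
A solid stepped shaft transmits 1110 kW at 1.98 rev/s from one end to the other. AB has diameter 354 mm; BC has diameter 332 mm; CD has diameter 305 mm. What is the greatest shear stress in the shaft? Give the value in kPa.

16000 kPa

ω = 2π·1.98 = 12.44 rad/s, so T = P/ω = 1110×10³ / 12.44 = 89220 N·m.
Under the same torque, τ_max = 16T/(πd³) is largest where d is smallest — segment CD (d = 305 mm).
τ_max = 16·89220/(π·(0.305)³) = 1.602×10^7 Pa.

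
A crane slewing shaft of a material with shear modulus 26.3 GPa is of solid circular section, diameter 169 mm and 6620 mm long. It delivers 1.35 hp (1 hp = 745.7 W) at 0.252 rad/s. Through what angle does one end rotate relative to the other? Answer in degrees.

ω = 0.252 rad/s, so T = P/ω = 1.35×745.7 / 0.2520 = 3995 N·m.
J = πd⁴/32 = π(0.169)⁴/32 = 8.008×10^-5 m⁴.
θ = T·L/(G·J) = 3995 × 6.62 / (26.3×10⁹ × 8.008×10^-5) = 0.01256 rad.

0.719°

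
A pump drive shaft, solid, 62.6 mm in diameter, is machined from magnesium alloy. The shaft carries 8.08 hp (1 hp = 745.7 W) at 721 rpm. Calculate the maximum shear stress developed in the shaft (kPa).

ω = 2π·721/60 = 75.50 rad/s, so T = P/ω = 8.08×745.7 / 75.50 = 79.80 N·m.
J = πd⁴/32 = π(0.0626)⁴/32 = 1.508×10^-6 m⁴.
τ_max = T·r/J = 79.80 × 0.0313 / 1.508×10^-6 = 1.657×10^6 Pa.

1660 kPa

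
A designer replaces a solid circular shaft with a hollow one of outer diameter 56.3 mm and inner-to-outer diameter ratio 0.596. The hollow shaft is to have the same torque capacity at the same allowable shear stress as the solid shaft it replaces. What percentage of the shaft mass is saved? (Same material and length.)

Equal τ_max and T ⇒ the solid shaft needs d_s³ = d_o³(1−k⁴), so d_s = 56.3·(1−0.596⁴)^(1/3) = 53.82 mm.
Area ratio A_h/A_s = d_o²(1−k²)/d_s² = (1−k²)/(1−k⁴)^(2/3) = 0.7054.
Mass saving = 1 − 0.7054 = 29.5 %.

29.5 %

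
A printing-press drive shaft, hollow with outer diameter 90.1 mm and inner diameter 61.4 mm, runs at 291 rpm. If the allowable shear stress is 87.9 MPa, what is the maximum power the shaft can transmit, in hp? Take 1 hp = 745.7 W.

405 hp

J = π(d_o⁴ − d_i⁴)/32 = π(0.0901⁴ − 0.0614⁴)/32 = 5.075×10^-6 m⁴.
T_max = τ_allow·J/r = 8.79×10^7 × 5.075×10^-6 / 0.0450 = 9901 N·m.
ω = 2π·291/60 = 30.47 rad/s, so P_max = T_max·ω = 3.017×10^5 W.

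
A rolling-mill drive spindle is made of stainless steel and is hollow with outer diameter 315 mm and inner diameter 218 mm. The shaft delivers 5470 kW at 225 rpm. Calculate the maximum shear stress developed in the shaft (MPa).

ω = 2π·225/60 = 23.56 rad/s, so T = P/ω = 5470×10³ / 23.56 = 232200 N·m.
J = π(d_o⁴ − d_i⁴)/32 = π(0.315⁴ − 0.218⁴)/32 = 7.449×10^-4 m⁴.
τ_max = T·r/J = 232200 × 0.158 / 7.449×10^-4 = 4.909×10^7 Pa.

49.1 MPa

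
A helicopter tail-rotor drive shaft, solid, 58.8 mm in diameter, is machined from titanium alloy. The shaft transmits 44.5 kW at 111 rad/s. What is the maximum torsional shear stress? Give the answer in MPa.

ω = 111 rad/s, so T = P/ω = 44.5×10³ / 111.0 = 400.9 N·m.
J = πd⁴/32 = π(0.0588)⁴/32 = 1.174×10^-6 m⁴.
τ_max = T·r/J = 400.9 × 0.0294 / 1.174×10^-6 = 1.004×10^7 Pa.

10.0 MPa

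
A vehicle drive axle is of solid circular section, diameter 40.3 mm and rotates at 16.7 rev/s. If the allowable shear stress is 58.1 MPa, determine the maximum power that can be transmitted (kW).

J = πd⁴/32 = π(0.0403)⁴/32 = 2.590×10^-7 m⁴.
T_max = τ_allow·J/r = 5.81×10^7 × 2.590×10^-7 / 0.0201 = 746.7 N·m.
ω = 2π·16.7 = 104.9 rad/s, so P_max = T_max·ω = 7.835×10^4 W.

78.3 kW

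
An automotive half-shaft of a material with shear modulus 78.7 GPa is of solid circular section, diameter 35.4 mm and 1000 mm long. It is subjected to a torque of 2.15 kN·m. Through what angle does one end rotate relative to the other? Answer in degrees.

10.2°

J = πd⁴/32 = π(0.0354)⁴/32 = 1.542×10^-7 m⁴.
θ = T·L/(G·J) = 2150 × 1.00 / (78.7×10⁹ × 1.542×10^-7) = 0.1772 rad.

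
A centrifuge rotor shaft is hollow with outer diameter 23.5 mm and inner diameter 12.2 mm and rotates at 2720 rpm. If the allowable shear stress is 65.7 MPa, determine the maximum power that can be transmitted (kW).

J = π(d_o⁴ − d_i⁴)/32 = π(0.0235⁴ − 0.0122⁴)/32 = 2.777×10^-8 m⁴.
T_max = τ_allow·J/r = 6.57×10^7 × 2.777×10^-8 / 0.0118 = 155.3 N·m.
ω = 2π·2720/60 = 284.8 rad/s, so P_max = T_max·ω = 4.422×10^4 W.

44.2 kW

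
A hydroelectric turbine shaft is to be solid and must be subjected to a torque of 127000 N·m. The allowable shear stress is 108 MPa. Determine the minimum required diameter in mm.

For a solid shaft τ_max = 16T/(πd³), so d = (16T/(π τ_allow))^(1/3) = (16·127000/(π·1.08×10^8))^(1/3) = 0.1816 m.

182 mm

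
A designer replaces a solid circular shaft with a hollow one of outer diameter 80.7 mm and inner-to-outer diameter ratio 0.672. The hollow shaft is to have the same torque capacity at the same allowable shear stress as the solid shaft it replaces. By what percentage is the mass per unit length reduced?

Equal τ_max and T ⇒ the solid shaft needs d_s³ = d_o³(1−k⁴), so d_s = 80.7·(1−0.672⁴)^(1/3) = 74.79 mm.
Area ratio A_h/A_s = d_o²(1−k²)/d_s² = (1−k²)/(1−k⁴)^(2/3) = 0.6385.
Mass saving = 1 − 0.6385 = 36.2 %.

36.2 %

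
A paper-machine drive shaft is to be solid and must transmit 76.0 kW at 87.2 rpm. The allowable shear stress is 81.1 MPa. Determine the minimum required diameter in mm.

ω = 2π·87.2/60 = 9.132 rad/s, so T = P/ω = 76.0×10³ / 9.132 = 8323 N·m.
For a solid shaft τ_max = 16T/(πd³), so d = (16T/(π τ_allow))^(1/3) = (16·8323/(π·8.11×10^7))^(1/3) = 0.08055 m.

80.6 mm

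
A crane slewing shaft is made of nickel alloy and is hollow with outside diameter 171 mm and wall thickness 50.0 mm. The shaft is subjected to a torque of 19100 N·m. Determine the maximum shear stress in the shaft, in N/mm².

20.1 N/mm²

J = π(d_o⁴ − d_i⁴)/32 = π(0.171⁴ − 0.0710⁴)/32 = 8.145×10^-5 m⁴.
τ_max = T·r/J = 19100 × 0.0855 / 8.145×10^-5 = 2.005×10^7 Pa.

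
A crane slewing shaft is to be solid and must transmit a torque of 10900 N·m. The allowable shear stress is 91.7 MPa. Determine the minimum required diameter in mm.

For a solid shaft τ_max = 16T/(πd³), so d = (16T/(π τ_allow))^(1/3) = (16·10900/(π·9.17×10^7))^(1/3) = 0.08459 m.

84.6 mm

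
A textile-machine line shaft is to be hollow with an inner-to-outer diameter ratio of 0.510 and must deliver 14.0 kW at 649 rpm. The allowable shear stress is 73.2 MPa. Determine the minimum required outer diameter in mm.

24.9 mm

ω = 2π·649/60 = 67.96 rad/s, so T = P/ω = 14.0×10³ / 67.96 = 206.0 N·m.
For a hollow shaft with d_i/d_o = 0.510: τ_max = 16T/(π d_o³ (1−k⁴)), so d_o = [16T/(π τ_allow (1−k⁴))]^(1/3) = [16·206.0/(π·7.32×10^7·0.9323)]^(1/3) = 0.02486 m.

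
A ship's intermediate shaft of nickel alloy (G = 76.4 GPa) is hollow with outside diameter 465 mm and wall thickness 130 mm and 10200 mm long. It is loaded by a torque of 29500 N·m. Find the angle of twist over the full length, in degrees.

0.0511°

J = π(d_o⁴ − d_i⁴)/32 = π(0.465⁴ − 0.205⁴)/32 = 4.417×10^-3 m⁴.
θ = T·L/(G·J) = 29500 × 10.2 / (76.4×10⁹ × 4.417×10^-3) = 8.917×10^-4 rad.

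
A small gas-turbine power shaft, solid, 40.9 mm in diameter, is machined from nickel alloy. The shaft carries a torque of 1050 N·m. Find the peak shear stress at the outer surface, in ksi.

J = πd⁴/32 = π(0.0409)⁴/32 = 2.747×10^-7 m⁴.
τ_max = T·r/J = 1050 × 0.0204 / 2.747×10^-7 = 7.816×10^7 Pa.

11.3 ksi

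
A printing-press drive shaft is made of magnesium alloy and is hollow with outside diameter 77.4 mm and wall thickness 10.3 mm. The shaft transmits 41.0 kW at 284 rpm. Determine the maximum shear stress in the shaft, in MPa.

21.3 MPa

ω = 2π·284/60 = 29.74 rad/s, so T = P/ω = 41.0×10³ / 29.74 = 1379 N·m.
J = π(d_o⁴ − d_i⁴)/32 = π(0.0774⁴ − 0.0568⁴)/32 = 2.502×10^-6 m⁴.
τ_max = T·r/J = 1379 × 0.0387 / 2.502×10^-6 = 2.133×10^7 Pa.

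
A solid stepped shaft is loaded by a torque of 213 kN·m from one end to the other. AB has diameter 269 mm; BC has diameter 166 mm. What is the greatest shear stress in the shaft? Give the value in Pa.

2.37e8 Pa

Under the same torque, τ_max = 16T/(πd³) is largest where d is smallest — segment BC (d = 166 mm).
τ_max = 16·213000/(π·(0.166)³) = 2.372×10^8 Pa.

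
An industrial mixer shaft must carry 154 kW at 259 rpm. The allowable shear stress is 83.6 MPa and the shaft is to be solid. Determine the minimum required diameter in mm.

70.2 mm

ω = 2π·259/60 = 27.12 rad/s, so T = P/ω = 154×10³ / 27.12 = 5678 N·m.
For a solid shaft τ_max = 16T/(πd³), so d = (16T/(π τ_allow))^(1/3) = (16·5678/(π·8.36×10^7))^(1/3) = 0.07020 m.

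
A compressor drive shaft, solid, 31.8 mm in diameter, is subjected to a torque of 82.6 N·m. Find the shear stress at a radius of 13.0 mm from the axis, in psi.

1550 psi

J = πd⁴/32 = π(0.0318)⁴/32 = 1.004×10^-7 m⁴.
Shear stress varies linearly with radius: τ = T·r/J = 82.60 × 0.0130 / 1.004×10^-7 = 1.070×10^7 Pa.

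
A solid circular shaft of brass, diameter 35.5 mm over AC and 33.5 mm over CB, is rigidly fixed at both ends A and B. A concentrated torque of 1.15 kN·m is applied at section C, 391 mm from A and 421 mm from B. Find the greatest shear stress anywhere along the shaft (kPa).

75400 kPa

Compatibility: T_A·a/J_AC = T_B·b/J_CB with T_A + T_B = T₀.
J_AC = 1.56×10^-7 m⁴, J_CB = 1.24×10^-7 m⁴, so T_A = T₀·(J_AC/a)/((J_AC/a)+(J_CB/b)) = 662.3 N·m, T_B = 487.7 N·m.
τ in each portion: τ_AC = 7.54×10^7 Pa, τ_CB = 6.61×10^7 Pa; maximum is in AC.
τ_max = T_AC·r/J = 662.3·0.0177/1.56×10^-7 = 7.539×10^7 Pa.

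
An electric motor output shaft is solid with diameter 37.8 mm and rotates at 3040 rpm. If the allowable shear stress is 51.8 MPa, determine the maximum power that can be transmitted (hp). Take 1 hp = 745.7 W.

J = πd⁴/32 = π(0.0378)⁴/32 = 2.004×10^-7 m⁴.
T_max = τ_allow·J/r = 5.18×10^7 × 2.004×10^-7 / 0.0189 = 549.3 N·m.
ω = 2π·3040/60 = 318.3 rad/s, so P_max = T_max·ω = 1.749×10^5 W.

235 hp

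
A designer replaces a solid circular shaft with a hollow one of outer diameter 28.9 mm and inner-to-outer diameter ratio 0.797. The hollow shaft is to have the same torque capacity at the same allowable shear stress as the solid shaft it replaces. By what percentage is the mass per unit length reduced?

Equal τ_max and T ⇒ the solid shaft needs d_s³ = d_o³(1−k⁴), so d_s = 28.9·(1−0.797⁴)^(1/3) = 24.33 mm.
Area ratio A_h/A_s = d_o²(1−k²)/d_s² = (1−k²)/(1−k⁴)^(2/3) = 0.5148.
Mass saving = 1 − 0.5148 = 48.5 %.

48.5 %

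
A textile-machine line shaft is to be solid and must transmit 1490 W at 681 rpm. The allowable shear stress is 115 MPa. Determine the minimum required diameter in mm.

9.74 mm

ω = 2π·681/60 = 71.31 rad/s, so T = P/ω = 1490 / 71.31 = 20.89 N·m.
For a solid shaft τ_max = 16T/(πd³), so d = (16T/(π τ_allow))^(1/3) = (16·20.89/(π·1.15×10^8))^(1/3) = 0.009745 m.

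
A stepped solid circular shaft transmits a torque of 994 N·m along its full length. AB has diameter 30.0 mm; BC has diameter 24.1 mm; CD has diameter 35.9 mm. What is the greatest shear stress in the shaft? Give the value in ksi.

52.5 ksi

Under the same torque, τ_max = 16T/(πd³) is largest where d is smallest — segment BC (d = 24.1 mm).
τ_max = 16·994.0/(π·(0.0241)³) = 3.617×10^8 Pa.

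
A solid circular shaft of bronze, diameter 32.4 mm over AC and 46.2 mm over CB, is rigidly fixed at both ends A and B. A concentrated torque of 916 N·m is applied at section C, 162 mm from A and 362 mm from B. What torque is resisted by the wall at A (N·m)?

321 N·m

Compatibility: T_A·a/J_AC = T_B·b/J_CB with T_A + T_B = T₀.
J_AC = 1.08×10^-7 m⁴, J_CB = 4.47×10^-7 m⁴, so T_A = T₀·(J_AC/a)/((J_AC/a)+(J_CB/b)) = 321.4 N·m, T_B = 594.6 N·m.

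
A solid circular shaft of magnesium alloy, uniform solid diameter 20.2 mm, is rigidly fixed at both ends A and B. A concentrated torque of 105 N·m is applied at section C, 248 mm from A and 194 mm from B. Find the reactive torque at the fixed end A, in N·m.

46.1 N·m

With uniform GJ and both ends fixed, compatibility θ_AC = θ_CB gives T_A·a = T_B·b, together with T_A + T_B = T₀.
T_A = T₀·b/(a+b) = 105.0·194/442.0 = 46.09 N·m; T_B = 58.91 N·m.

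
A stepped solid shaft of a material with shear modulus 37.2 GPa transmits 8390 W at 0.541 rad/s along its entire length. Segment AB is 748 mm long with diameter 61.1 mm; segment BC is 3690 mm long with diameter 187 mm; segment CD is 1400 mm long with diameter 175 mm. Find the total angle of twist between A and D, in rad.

ω = 0.541 rad/s, so T = P/ω = 8390 / 0.5410 = 15510 N·m.
J_AB = π(0.0611)⁴/32 = 1.37×10^-6 m⁴; J_BC = π(0.187)⁴/32 = 1.20×10^-4 m⁴; J_CD = π(0.175)⁴/32 = 9.21×10^-5 m⁴.
θ = (T/G)·Σ L_i/J_i = (15510/37.2×10⁹)·(0.748/1.37×10^-6 + 3.69/1.20×10^-4 + 1.40/9.21×10^-5) = 0.2471 rad.

0.247 rad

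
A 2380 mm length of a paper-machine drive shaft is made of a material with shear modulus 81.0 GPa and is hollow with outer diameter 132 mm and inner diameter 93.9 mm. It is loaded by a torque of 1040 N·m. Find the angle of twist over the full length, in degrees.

0.0790°

J = π(d_o⁴ − d_i⁴)/32 = π(0.132⁴ − 0.0939⁴)/32 = 2.217×10^-5 m⁴.
θ = T·L/(G·J) = 1040 × 2.38 / (81.0×10⁹ × 2.217×10^-5) = 1.378×10^-3 rad.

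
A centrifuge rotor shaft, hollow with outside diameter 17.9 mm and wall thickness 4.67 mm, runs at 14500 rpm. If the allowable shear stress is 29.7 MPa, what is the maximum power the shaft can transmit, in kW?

J = π(d_o⁴ − d_i⁴)/32 = π(0.0179⁴ − 0.00856⁴)/32 = 9.552×10^-9 m⁴.
T_max = τ_allow·J/r = 2.97×10^7 × 9.552×10^-9 / 0.00895 = 31.70 N·m.
ω = 2π·14500/60 = 1518 rad/s, so P_max = T_max·ω = 4.813×10^4 W.

48.1 kW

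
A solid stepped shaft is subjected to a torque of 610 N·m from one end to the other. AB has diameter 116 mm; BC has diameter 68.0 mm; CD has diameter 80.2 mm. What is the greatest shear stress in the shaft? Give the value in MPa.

9.88 MPa

Under the same torque, τ_max = 16T/(πd³) is largest where d is smallest — segment BC (d = 68.0 mm).
τ_max = 16·610.0/(π·(0.0680)³) = 9.880×10^6 Pa.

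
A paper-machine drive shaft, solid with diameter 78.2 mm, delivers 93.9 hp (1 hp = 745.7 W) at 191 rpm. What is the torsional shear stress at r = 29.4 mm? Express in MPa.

ω = 2π·191/60 = 20.00 rad/s, so T = P/ω = 93.9×745.7 / 20.00 = 3501 N·m.
J = πd⁴/32 = π(0.0782)⁴/32 = 3.671×10^-6 m⁴.
Shear stress varies linearly with radius: τ = T·r/J = 3501 × 0.0294 / 3.671×10^-6 = 2.803×10^7 Pa.

28.0 MPa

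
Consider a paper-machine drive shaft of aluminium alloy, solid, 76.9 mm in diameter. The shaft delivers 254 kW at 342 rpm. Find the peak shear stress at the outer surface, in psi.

11500 psi

ω = 2π·342/60 = 35.81 rad/s, so T = P/ω = 254×10³ / 35.81 = 7092 N·m.
J = πd⁴/32 = π(0.0769)⁴/32 = 3.433×10^-6 m⁴.
τ_max = T·r/J = 7092 × 0.0385 / 3.433×10^-6 = 7.943×10^7 Pa.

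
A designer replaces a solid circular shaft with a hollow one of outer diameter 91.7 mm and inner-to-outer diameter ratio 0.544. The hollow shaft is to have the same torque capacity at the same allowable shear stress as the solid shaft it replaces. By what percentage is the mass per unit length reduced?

25.2 %

Equal τ_max and T ⇒ the solid shaft needs d_s³ = d_o³(1−k⁴), so d_s = 91.7·(1−0.544⁴)^(1/3) = 88.94 mm.
Area ratio A_h/A_s = d_o²(1−k²)/d_s² = (1−k²)/(1−k⁴)^(2/3) = 0.7484.
Mass saving = 1 − 0.7484 = 25.2 %.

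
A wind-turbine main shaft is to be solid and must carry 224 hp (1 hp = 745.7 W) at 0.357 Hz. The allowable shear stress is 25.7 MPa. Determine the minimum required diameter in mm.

ω = 2π·0.357 = 2.243 rad/s, so T = P/ω = 224×745.7 / 2.243 = 74470 N·m.
For a solid shaft τ_max = 16T/(πd³), so d = (16T/(π τ_allow))^(1/3) = (16·74470/(π·2.57×10^7))^(1/3) = 0.2453 m.

245 mm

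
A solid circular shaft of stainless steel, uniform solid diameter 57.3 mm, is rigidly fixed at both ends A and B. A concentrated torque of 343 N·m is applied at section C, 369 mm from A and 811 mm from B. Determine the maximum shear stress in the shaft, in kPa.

With uniform GJ and both ends fixed, compatibility θ_AC = θ_CB gives T_A·a = T_B·b, together with T_A + T_B = T₀.
T_A = T₀·b/(a+b) = 343.0·811/1180 = 235.7 N·m; T_B = 107.3 N·m.
τ in each portion: τ_AC = 6.38×10^6 Pa, τ_CB = 2.90×10^6 Pa; maximum is in AC.
τ_max = T_AC·r/J = 235.7·0.0286/1.06×10^-6 = 6.382×10^6 Pa.

6380 kPa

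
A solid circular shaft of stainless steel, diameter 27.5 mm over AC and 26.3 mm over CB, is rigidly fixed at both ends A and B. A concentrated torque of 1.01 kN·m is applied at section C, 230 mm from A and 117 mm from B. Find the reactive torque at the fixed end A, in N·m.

Compatibility: T_A·a/J_AC = T_B·b/J_CB with T_A + T_B = T₀.
J_AC = 5.61×10^-8 m⁴, J_CB = 4.70×10^-8 m⁴, so T_A = T₀·(J_AC/a)/((J_AC/a)+(J_CB/b)) = 381.9 N·m, T_B = 628.1 N·m.

382 N·m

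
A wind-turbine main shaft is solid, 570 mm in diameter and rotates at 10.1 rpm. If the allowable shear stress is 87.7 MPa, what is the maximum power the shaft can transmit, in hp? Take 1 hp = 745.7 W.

4520 hp

J = πd⁴/32 = π(0.570)⁴/32 = 0.01036 m⁴.
T_max = τ_allow·J/r = 8.77×10^7 × 0.01036 / 0.285 = 3.189e6 N·m.
ω = 2π·10.1/60 = 1.058 rad/s, so P_max = T_max·ω = 3.373×10^6 W.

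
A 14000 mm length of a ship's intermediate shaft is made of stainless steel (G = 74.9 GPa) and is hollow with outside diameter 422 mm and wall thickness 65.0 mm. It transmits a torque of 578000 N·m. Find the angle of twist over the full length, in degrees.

J = π(d_o⁴ − d_i⁴)/32 = π(0.422⁴ − 0.292⁴)/32 = 2.400×10^-3 m⁴.
θ = T·L/(G·J) = 578000 × 14.0 / (74.9×10⁹ × 2.400×10^-3) = 0.04502 rad.

2.58°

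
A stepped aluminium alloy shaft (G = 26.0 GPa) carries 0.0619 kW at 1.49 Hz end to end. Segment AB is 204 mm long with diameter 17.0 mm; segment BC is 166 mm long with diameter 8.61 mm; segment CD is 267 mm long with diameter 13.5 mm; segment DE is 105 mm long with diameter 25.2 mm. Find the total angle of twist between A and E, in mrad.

ω = 2π·1.49 = 9.362 rad/s, so T = P/ω = 0.0619×10³ / 9.362 = 6.612 N·m.
J_AB = π(0.0170)⁴/32 = 8.20×10^-9 m⁴; J_BC = π(0.00861)⁴/32 = 5.40×10^-10 m⁴; J_CD = π(0.0135)⁴/32 = 3.26×10^-9 m⁴; J_DE = π(0.0252)⁴/32 = 3.96×10^-8 m⁴.
θ = (T/G)·Σ L_i/J_i = (6.612/26.0×10⁹)·(0.204/8.20×10^-9 + 0.166/5.40×10^-10 + 0.267/3.26×10^-9 + 0.105/3.96×10^-8) = 0.1061 rad.

106 mrad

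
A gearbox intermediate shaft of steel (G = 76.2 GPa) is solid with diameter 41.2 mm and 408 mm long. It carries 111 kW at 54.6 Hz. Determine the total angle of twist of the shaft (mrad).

6.12 mrad

ω = 2π·54.6 = 343.1 rad/s, so T = P/ω = 111×10³ / 343.1 = 323.6 N·m.
J = πd⁴/32 = π(0.0412)⁴/32 = 2.829×10^-7 m⁴.
θ = T·L/(G·J) = 323.6 × 0.408 / (76.2×10⁹ × 2.829×10^-7) = 6.124×10^-3 rad.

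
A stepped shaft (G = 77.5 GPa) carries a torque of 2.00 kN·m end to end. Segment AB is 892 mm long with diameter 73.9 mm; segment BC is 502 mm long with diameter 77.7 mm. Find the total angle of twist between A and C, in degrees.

J_AB = π(0.0739)⁴/32 = 2.93×10^-6 m⁴; J_BC = π(0.0777)⁴/32 = 3.58×10^-6 m⁴.
θ = (T/G)·Σ L_i/J_i = (2000/77.5×10⁹)·(0.892/2.93×10^-6 + 0.502/3.58×10^-6) = 0.01148 rad.

0.658°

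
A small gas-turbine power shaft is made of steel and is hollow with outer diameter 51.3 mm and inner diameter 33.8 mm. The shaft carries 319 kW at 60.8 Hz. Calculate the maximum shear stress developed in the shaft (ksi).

ω = 2π·60.8 = 382.0 rad/s, so T = P/ω = 319×10³ / 382.0 = 835.0 N·m.
J = π(d_o⁴ − d_i⁴)/32 = π(0.0513⁴ − 0.0338⁴)/32 = 5.518×10^-7 m⁴.
τ_max = T·r/J = 835.0 × 0.0256 / 5.518×10^-7 = 3.882×10^7 Pa.

5.63 ksi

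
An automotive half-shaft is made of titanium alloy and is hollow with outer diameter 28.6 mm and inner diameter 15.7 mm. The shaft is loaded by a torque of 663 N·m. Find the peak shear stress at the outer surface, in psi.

23000 psi

J = π(d_o⁴ − d_i⁴)/32 = π(0.0286⁴ − 0.0157⁴)/32 = 5.972×10^-8 m⁴.
τ_max = T·r/J = 663.0 × 0.0143 / 5.972×10^-8 = 1.588×10^8 Pa.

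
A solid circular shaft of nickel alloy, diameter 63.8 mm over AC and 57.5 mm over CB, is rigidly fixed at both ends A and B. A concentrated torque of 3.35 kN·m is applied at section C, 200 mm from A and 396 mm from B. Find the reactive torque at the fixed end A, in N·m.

2510 N·m

Compatibility: T_A·a/J_AC = T_B·b/J_CB with T_A + T_B = T₀.
J_AC = 1.63×10^-6 m⁴, J_CB = 1.07×10^-6 m⁴, so T_A = T₀·(J_AC/a)/((J_AC/a)+(J_CB/b)) = 2513 N·m, T_B = 837.3 N·m.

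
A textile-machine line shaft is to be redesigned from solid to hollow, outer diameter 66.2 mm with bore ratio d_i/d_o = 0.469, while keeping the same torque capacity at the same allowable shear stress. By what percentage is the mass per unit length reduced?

Equal τ_max and T ⇒ the solid shaft needs d_s³ = d_o³(1−k⁴), so d_s = 66.2·(1−0.469⁴)^(1/3) = 65.11 mm.
Area ratio A_h/A_s = d_o²(1−k²)/d_s² = (1−k²)/(1−k⁴)^(2/3) = 0.8063.
Mass saving = 1 − 0.8063 = 19.4 %.

19.4 %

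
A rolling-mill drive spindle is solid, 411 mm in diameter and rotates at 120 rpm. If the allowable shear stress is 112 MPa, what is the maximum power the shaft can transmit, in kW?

J = πd⁴/32 = π(0.411)⁴/32 = 2.801×10^-3 m⁴.
T_max = τ_allow·J/r = 1.12×10^8 × 2.801×10^-3 / 0.205 = 1.527e6 N·m.
ω = 2π·120/60 = 12.57 rad/s, so P_max = T_max·ω = 1.919×10^7 W.

19200 kW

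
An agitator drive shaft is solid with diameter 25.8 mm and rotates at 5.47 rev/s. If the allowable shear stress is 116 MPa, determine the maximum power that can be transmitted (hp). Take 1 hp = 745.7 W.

18.0 hp

J = πd⁴/32 = π(0.0258)⁴/32 = 4.350×10^-8 m⁴.
T_max = τ_allow·J/r = 1.16×10^8 × 4.350×10^-8 / 0.0129 = 391.2 N·m.
ω = 2π·5.47 = 34.37 rad/s, so P_max = T_max·ω = 1.344×10^4 W.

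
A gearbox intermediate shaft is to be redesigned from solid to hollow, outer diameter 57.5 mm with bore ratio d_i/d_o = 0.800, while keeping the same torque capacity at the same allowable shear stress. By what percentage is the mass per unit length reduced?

48.8 %

Equal τ_max and T ⇒ the solid shaft needs d_s³ = d_o³(1−k⁴), so d_s = 57.5·(1−0.800⁴)^(1/3) = 48.24 mm.
Area ratio A_h/A_s = d_o²(1−k²)/d_s² = (1−k²)/(1−k⁴)^(2/3) = 0.5115.
Mass saving = 1 − 0.5115 = 48.8 %.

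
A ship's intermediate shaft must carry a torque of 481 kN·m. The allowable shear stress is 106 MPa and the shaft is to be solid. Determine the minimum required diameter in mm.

285 mm

For a solid shaft τ_max = 16T/(πd³), so d = (16T/(π τ_allow))^(1/3) = (16·481000/(π·1.06×10^8))^(1/3) = 0.2848 m.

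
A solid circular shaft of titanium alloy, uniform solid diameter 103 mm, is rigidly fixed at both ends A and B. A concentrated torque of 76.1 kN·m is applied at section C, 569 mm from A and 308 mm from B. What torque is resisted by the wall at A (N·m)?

26700 N·m

With uniform GJ and both ends fixed, compatibility θ_AC = θ_CB gives T_A·a = T_B·b, together with T_A + T_B = T₀.
T_A = T₀·b/(a+b) = 76100·308/877.0 = 26730 N·m; T_B = 49370 N·m.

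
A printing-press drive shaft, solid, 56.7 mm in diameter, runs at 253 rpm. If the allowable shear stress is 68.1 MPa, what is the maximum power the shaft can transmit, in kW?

64.6 kW

J = πd⁴/32 = π(0.0567)⁴/32 = 1.015×10^-6 m⁴.
T_max = τ_allow·J/r = 6.81×10^7 × 1.015×10^-6 / 0.0284 = 2437 N·m.
ω = 2π·253/60 = 26.49 rad/s, so P_max = T_max·ω = 6.458×10^4 W.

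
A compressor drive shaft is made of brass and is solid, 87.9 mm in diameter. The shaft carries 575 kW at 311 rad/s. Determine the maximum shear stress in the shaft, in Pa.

1.39e7 Pa

ω = 311 rad/s, so T = P/ω = 575×10³ / 311.0 = 1849 N·m.
J = πd⁴/32 = π(0.0879)⁴/32 = 5.861×10^-6 m⁴.
τ_max = T·r/J = 1849 × 0.0440 / 5.861×10^-6 = 1.386×10^7 Pa.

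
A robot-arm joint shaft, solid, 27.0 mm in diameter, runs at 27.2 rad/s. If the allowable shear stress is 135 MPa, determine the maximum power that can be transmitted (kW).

J = πd⁴/32 = π(0.0270)⁴/32 = 5.217×10^-8 m⁴.
T_max = τ_allow·J/r = 1.35×10^8 × 5.217×10^-8 / 0.0135 = 521.7 N·m.
ω = 27.2 rad/s, so P_max = T_max·ω = 1.419×10^4 W.

14.2 kW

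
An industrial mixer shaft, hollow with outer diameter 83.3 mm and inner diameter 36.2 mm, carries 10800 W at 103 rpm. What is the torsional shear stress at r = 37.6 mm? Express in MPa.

8.26 MPa

ω = 2π·103/60 = 10.79 rad/s, so T = P/ω = 10800 / 10.79 = 1001 N·m.
J = π(d_o⁴ − d_i⁴)/32 = π(0.0833⁴ − 0.0362⁴)/32 = 4.558×10^-6 m⁴.
Shear stress varies linearly with radius: τ = T·r/J = 1001 × 0.0376 / 4.558×10^-6 = 8.259×10^6 Pa.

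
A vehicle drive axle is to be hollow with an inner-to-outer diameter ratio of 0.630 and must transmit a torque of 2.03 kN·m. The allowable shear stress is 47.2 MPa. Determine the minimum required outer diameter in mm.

For a hollow shaft with d_i/d_o = 0.630: τ_max = 16T/(π d_o³ (1−k⁴)), so d_o = [16T/(π τ_allow (1−k⁴))]^(1/3) = [16·2030/(π·4.72×10^7·0.8425)]^(1/3) = 0.06382 m.

63.8 mm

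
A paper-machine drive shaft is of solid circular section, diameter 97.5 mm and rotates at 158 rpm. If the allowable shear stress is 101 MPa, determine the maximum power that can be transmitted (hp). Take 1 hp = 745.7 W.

408 hp

J = πd⁴/32 = π(0.0975)⁴/32 = 8.872×10^-6 m⁴.
T_max = τ_allow·J/r = 1.01×10^8 × 8.872×10^-6 / 0.0488 = 18380 N·m.
ω = 2π·158/60 = 16.55 rad/s, so P_max = T_max·ω = 3.041×10^5 W.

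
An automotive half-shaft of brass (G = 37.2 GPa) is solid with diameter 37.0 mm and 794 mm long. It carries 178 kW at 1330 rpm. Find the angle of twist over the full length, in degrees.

8.49°

ω = 2π·1330/60 = 139.3 rad/s, so T = P/ω = 178×10³ / 139.3 = 1278 N·m.
J = πd⁴/32 = π(0.0370)⁴/32 = 1.840×10^-7 m⁴.
θ = T·L/(G·J) = 1278 × 0.794 / (37.2×10⁹ × 1.840×10^-7) = 0.1483 rad.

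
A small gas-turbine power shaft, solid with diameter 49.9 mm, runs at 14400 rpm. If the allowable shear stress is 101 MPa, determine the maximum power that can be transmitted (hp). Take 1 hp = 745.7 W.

4980 hp

J = πd⁴/32 = π(0.0499)⁴/32 = 6.087×10^-7 m⁴.
T_max = τ_allow·J/r = 1.01×10^8 × 6.087×10^-7 / 0.0249 = 2464 N·m.
ω = 2π·14400/60 = 1508 rad/s, so P_max = T_max·ω = 3.716×10^6 W.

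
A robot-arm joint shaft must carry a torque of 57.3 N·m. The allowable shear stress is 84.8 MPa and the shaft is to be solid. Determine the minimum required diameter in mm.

For a solid shaft τ_max = 16T/(πd³), so d = (16T/(π τ_allow))^(1/3) = (16·57.30/(π·8.48×10^7))^(1/3) = 0.01510 m.

15.1 mm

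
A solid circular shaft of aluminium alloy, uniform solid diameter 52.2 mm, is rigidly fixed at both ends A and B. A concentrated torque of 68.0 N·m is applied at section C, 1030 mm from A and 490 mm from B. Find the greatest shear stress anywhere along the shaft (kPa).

1650 kPa

With uniform GJ and both ends fixed, compatibility θ_AC = θ_CB gives T_A·a = T_B·b, together with T_A + T_B = T₀.
T_A = T₀·b/(a+b) = 68.00·490/1520 = 21.92 N·m; T_B = 46.08 N·m.
τ in each portion: τ_AC = 7.85×10^5 Pa, τ_CB = 1.65×10^6 Pa; maximum is in CB.
τ_max = T_CB·r/J = 46.08·0.0261/7.29×10^-7 = 1.650×10^6 Pa.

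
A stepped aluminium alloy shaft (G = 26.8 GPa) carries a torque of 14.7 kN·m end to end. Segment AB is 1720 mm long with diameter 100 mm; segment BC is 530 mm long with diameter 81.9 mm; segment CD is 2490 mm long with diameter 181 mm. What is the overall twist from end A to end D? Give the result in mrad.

175 mrad

J_AB = π(0.100)⁴/32 = 9.82×10^-6 m⁴; J_BC = π(0.0819)⁴/32 = 4.42×10^-6 m⁴; J_CD = π(0.181)⁴/32 = 1.05×10^-4 m⁴.
θ = (T/G)·Σ L_i/J_i = (14700/26.8×10⁹)·(1.72/9.82×10^-6 + 0.530/4.42×10^-6 + 2.49/1.05×10^-4) = 0.1749 rad.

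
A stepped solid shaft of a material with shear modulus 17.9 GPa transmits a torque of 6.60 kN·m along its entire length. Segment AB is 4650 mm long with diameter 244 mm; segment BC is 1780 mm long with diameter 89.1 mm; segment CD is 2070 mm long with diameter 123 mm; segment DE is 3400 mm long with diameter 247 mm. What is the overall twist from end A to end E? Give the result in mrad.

148 mrad

J_AB = π(0.244)⁴/32 = 3.48×10^-4 m⁴; J_BC = π(0.0891)⁴/32 = 6.19×10^-6 m⁴; J_CD = π(0.123)⁴/32 = 2.25×10^-5 m⁴; J_DE = π(0.247)⁴/32 = 3.65×10^-4 m⁴.
θ = (T/G)·Σ L_i/J_i = (6600/17.9×10⁹)·(4.65/3.48×10^-4 + 1.78/6.19×10^-6 + 2.07/2.25×10^-5 + 3.40/3.65×10^-4) = 0.1484 rad.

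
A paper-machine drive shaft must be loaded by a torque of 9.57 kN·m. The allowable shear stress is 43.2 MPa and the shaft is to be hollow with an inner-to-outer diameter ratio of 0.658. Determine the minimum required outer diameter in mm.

For a hollow shaft with d_i/d_o = 0.658: τ_max = 16T/(π d_o³ (1−k⁴)), so d_o = [16T/(π τ_allow (1−k⁴))]^(1/3) = [16·9570/(π·4.32×10^7·0.8125)]^(1/3) = 0.1116 m.

112 mm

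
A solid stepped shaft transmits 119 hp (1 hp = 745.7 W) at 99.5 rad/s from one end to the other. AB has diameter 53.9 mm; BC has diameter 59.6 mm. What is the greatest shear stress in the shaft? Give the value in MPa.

ω = 99.5 rad/s, so T = P/ω = 119×745.7 / 99.50 = 891.8 N·m.
Under the same torque, τ_max = 16T/(πd³) is largest where d is smallest — segment AB (d = 53.9 mm).
τ_max = 16·891.8/(π·(0.0539)³) = 2.901×10^7 Pa.

29.0 MPa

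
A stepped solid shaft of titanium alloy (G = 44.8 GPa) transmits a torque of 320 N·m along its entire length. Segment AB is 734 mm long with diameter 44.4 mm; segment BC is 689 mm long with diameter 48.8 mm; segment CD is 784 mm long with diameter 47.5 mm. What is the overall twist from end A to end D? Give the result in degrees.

1.94°

J_AB = π(0.0444)⁴/32 = 3.82×10^-7 m⁴; J_BC = π(0.0488)⁴/32 = 5.57×10^-7 m⁴; J_CD = π(0.0475)⁴/32 = 5.00×10^-7 m⁴.
θ = (T/G)·Σ L_i/J_i = (320.0/44.8×10⁹)·(0.734/3.82×10^-7 + 0.689/5.57×10^-7 + 0.784/5.00×10^-7) = 0.03379 rad.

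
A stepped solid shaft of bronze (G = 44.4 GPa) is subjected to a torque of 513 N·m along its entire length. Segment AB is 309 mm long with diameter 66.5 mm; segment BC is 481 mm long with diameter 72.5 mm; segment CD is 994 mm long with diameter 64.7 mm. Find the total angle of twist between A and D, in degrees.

J_AB = π(0.0665)⁴/32 = 1.92×10^-6 m⁴; J_BC = π(0.0725)⁴/32 = 2.71×10^-6 m⁴; J_CD = π(0.0647)⁴/32 = 1.72×10^-6 m⁴.
θ = (T/G)·Σ L_i/J_i = (513.0/44.4×10⁹)·(0.309/1.92×10^-6 + 0.481/2.71×10^-6 + 0.994/1.72×10^-6) = 0.01058 rad.

0.606°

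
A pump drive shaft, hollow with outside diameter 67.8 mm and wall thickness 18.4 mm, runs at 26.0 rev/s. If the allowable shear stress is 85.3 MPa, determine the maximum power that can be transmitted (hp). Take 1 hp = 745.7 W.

1090 hp

J = π(d_o⁴ − d_i⁴)/32 = π(0.0678⁴ − 0.0310⁴)/32 = 1.984×10^-6 m⁴.
T_max = τ_allow·J/r = 8.53×10^7 × 1.984×10^-6 / 0.0339 = 4992 N·m.
ω = 2π·26.0 = 163.4 rad/s, so P_max = T_max·ω = 8.155×10^5 W.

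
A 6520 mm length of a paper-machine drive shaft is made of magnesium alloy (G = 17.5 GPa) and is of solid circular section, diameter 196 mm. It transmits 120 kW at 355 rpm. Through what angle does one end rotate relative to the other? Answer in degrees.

0.476°

ω = 2π·355/60 = 37.18 rad/s, so T = P/ω = 120×10³ / 37.18 = 3228 N·m.
J = πd⁴/32 = π(0.196)⁴/32 = 1.449×10^-4 m⁴.
θ = T·L/(G·J) = 3228 × 6.52 / (17.5×10⁹ × 1.449×10^-4) = 8.301×10^-3 rad.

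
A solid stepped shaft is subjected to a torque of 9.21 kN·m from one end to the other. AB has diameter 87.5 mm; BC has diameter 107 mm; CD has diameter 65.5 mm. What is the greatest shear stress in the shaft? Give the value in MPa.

Under the same torque, τ_max = 16T/(πd³) is largest where d is smallest — segment CD (d = 65.5 mm).
τ_max = 16·9210/(π·(0.0655)³) = 1.669×10^8 Pa.

167 MPa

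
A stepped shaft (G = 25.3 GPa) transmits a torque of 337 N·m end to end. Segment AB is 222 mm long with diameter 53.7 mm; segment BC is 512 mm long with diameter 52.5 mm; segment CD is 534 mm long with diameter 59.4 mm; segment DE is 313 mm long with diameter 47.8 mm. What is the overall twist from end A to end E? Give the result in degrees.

J_AB = π(0.0537)⁴/32 = 8.16×10^-7 m⁴; J_BC = π(0.0525)⁴/32 = 7.46×10^-7 m⁴; J_CD = π(0.0594)⁴/32 = 1.22×10^-6 m⁴; J_DE = π(0.0478)⁴/32 = 5.13×10^-7 m⁴.
θ = (T/G)·Σ L_i/J_i = (337.0/25.3×10⁹)·(0.222/8.16×10^-7 + 0.512/7.46×10^-7 + 0.534/1.22×10^-6 + 0.313/5.13×10^-7) = 0.02672 rad.

1.53°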